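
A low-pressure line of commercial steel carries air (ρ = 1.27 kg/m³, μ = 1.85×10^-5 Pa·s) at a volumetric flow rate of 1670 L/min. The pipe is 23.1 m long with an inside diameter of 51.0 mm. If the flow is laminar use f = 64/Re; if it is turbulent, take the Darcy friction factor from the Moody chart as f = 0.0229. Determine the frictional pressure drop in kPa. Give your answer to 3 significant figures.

ΔP ≈ 1.22 kPa

Q = 1670 L/min = 1670/60000 = 0.02783 m³/s.
Cross-sectional area A = πD²/4 = π(0.051)²/4 = 0.002043 m²; mean velocity V = Q/A = 0.02783/0.002043 = 13.62 m/s.
Reynolds number Re = ρVD/μ = 1.27 · 13.62 · 0.051 / 1.85e-05 = 4.77e+04.
Re > 4000 → turbulent; use the Moody-chart value f = 0.0229.
Darcy-Weisbach: ΔP = f(L/D)(ρV²/2) = 0.0229·(23.1/0.051)·(1.27·13.62²/2) = 0.0229·452.9·117.9 = 1223 Pa.
ΔP = 1223 Pa = 1.22 kPa.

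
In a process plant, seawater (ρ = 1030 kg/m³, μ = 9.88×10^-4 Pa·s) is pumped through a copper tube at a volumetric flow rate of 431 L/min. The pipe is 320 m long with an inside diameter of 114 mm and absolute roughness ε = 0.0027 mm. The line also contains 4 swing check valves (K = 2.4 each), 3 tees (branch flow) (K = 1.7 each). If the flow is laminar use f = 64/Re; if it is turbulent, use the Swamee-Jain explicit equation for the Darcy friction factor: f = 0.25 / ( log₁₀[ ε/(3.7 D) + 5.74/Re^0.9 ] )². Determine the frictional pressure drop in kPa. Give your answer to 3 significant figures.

Q = 431 L/min = 431/60000 = 0.007183 m³/s.
Cross-sectional area A = πD²/4 = π(0.114)²/4 = 0.01021 m²; mean velocity V = Q/A = 0.007183/0.01021 = 0.7038 m/s.
Reynolds number Re = ρVD/μ = 1030 · 0.7038 · 0.114 / 0.000988 = 8.364e+04.
Re > 4000 → turbulent. Relative roughness ε/D = 2.7e-06/0.114 = 2.37e-05. Swamee-Jain: f = 0.25/(log₁₀[2.37e-05/3.7 + 5.74/8.364e+04^0.9])² = 0.25/(log₁₀[6.4e-06 + 0.000213])² = 0.25/(-3.658)² = 0.01868.
Total minor-loss coefficient ΣK = 4·2.4 + 3·1.7 = 14.7.
ΔP = [f·L/D + ΣK]·(ρV²/2) = [0.01868·320/0.114 + 14.7]·(1030·0.7038²/2) = [52.43 + 14.7]·255.1 = 1.712e+04 Pa.
ΔP = 1.712e+04 Pa = 17.1 kPa.

ΔP ≈ 17.1 kPa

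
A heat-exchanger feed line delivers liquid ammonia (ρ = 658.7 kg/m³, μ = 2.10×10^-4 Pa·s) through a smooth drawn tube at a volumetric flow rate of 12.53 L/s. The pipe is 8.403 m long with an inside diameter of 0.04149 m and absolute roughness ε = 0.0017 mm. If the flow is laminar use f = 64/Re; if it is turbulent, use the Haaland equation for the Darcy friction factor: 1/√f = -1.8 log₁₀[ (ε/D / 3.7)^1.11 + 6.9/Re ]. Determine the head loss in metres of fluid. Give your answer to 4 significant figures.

h_f ≈ 10.72 m

Q = 12.53 L/s = 12.53/1000 = 0.01253 m³/s.
Cross-sectional area A = πD²/4 = π(0.04149)²/4 = 0.001352 m²; mean velocity V = Q/A = 0.01253/0.001352 = 9.268 m/s.
Reynolds number Re = ρVD/μ = 658.7 · 9.268 · 0.04149 / 0.00021 = 1.206e+06.
Re > 4000 → turbulent. Relative roughness ε/D = 1.7e-06/0.04149 = 4.1e-05. Haaland: 1/√f = -1.8 log₁₀[(4.1e-05/3.7)^1.11 + 6.9/1.206e+06] = -1.8 log₁₀[3.16e-06 + 5.72e-06] = 9.093, so f = 0.01209.
Darcy-Weisbach: ΔP = f(L/D)(ρV²/2) = 0.01209·(8.403/0.04149)·(658.7·9.268²/2) = 0.01209·202.5·2.829e+04 = 6.929e+04 Pa.
Head loss h_f = ΔP/(ρg) = 6.929e+04/(658.7·9.81) = 10.72 m.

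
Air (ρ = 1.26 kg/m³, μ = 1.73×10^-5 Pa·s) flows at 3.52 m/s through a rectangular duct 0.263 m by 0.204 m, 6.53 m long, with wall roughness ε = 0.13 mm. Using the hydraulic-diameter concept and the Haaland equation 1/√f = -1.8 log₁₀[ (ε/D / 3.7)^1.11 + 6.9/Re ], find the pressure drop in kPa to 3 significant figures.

Hydraulic diameter D_h = 4A/P = 4·(0.263·0.204)/(2·(0.263+0.204)) = 0.2146/0.934 = 0.2298 m.
Re = ρVD_h/μ = 1.26·3.52·0.2298/1.73e-05 = 5.891e+04.
ε/D_h = 0.00013/0.2298 = 0.000566; Haaland gives 1/√f = -1.8 log₁₀[5.82e-05+0.000117] = 6.761, so f = 0.02188.
ΔP = f(L/D_h)(ρV²/2) = 0.02188·6.53/0.2298·7.806 = 4.853 Pa.
ΔP = 0.00485 kPa.

ΔP ≈ 0.00485 kPa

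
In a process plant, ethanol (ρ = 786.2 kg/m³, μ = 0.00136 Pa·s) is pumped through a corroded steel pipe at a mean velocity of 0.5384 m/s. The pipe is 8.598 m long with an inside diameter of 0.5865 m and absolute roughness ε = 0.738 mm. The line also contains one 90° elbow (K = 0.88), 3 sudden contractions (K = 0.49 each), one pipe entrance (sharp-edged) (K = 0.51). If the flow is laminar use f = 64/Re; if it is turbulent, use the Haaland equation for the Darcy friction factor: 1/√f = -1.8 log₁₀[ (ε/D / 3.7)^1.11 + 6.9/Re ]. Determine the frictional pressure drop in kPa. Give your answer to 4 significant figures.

ΔP ≈ 0.3626 kPa

Reynolds number Re = ρVD/μ = 786.2 · 0.5384 · 0.5865 / 0.00136 = 1.825e+05.
Re > 4000 → turbulent. Relative roughness ε/D = 0.000738/0.5865 = 0.00126. Haaland: 1/√f = -1.8 log₁₀[(0.00126/3.7)^1.11 + 6.9/1.825e+05] = -1.8 log₁₀[0.000141 + 3.78e-05] = 6.745, so f = 0.02198.
Total minor-loss coefficient ΣK = 1·0.88 + 3·0.49 + 1·0.51 = 2.86.
ΔP = [f·L/D + ΣK]·(ρV²/2) = [0.02198·8.598/0.5865 + 2.86]·(786.2·0.5384²/2) = [0.3223 + 2.86]·113.9 = 362.6 Pa.
ΔP = 362.6 Pa = 0.3626 kPa.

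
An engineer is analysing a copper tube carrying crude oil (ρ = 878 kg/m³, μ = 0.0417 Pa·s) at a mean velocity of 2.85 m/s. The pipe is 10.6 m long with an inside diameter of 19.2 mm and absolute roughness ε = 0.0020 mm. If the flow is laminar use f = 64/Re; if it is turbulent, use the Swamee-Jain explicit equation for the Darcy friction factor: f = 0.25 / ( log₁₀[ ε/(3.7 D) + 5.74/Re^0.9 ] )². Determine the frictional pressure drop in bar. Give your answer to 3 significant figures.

ΔP ≈ 1.09 bar

Reynolds number Re = ρVD/μ = 878 · 2.85 · 0.0192 / 0.0417 = 1152.
Re < 2300 → laminar flow, so f = 64/Re = 64/1152 = 0.05555 (the turbulent correlation is not needed).
Darcy-Weisbach: ΔP = f(L/D)(ρV²/2) = 0.05555·(10.6/0.0192)·(878·2.85²/2) = 0.05555·552.1·3566 = 1.094e+05 Pa.
ΔP = 1.094e+05 Pa = 1.09 bar.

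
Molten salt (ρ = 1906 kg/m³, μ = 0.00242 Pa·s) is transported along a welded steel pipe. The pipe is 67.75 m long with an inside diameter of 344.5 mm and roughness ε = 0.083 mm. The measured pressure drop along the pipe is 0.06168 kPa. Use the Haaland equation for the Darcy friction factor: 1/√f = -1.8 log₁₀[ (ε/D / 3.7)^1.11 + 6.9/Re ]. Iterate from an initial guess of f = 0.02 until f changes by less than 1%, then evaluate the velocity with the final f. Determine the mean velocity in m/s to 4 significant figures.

V ≈ 0.1184 m/s

Rearranging Darcy-Weisbach: V = √(2·ΔP·D/(f·L·ρ)). With ε/D = 8.3e-05/0.3445 = 0.000241, iterate starting from f = 0.02:
  f = 0.02 → V = √(2·61.68·0.3445/(0.02·67.75·1906)) = 0.1283 m/s; Re = ρVD/μ = 3.481e+04; f → 0.02309
  f = 0.02309 → V = 0.1194 m/s; Re = 3.239e+04; f → 0.02345
  f = 0.02345 → V = 0.1185 m/s; Re = 3.214e+04; f → 0.02349
Converged (Δf/f < 1%). With the final f = 0.02349: V = √(2·61.68·0.3445/(0.02349·67.75·1906)) = 0.1184 m/s.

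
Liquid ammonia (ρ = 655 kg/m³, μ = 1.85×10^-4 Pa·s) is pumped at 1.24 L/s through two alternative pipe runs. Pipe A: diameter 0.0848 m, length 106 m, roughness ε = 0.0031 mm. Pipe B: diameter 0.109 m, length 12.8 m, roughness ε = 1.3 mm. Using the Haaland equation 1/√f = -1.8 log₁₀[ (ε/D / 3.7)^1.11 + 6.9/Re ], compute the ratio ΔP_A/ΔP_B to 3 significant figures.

Pipe A: V = Q/A = 0.00124/0.005648 = 0.2196 m/s; Re = 6.592e+04; ε/D = 3.66e-05; Haaland → f = 0.01959; ΔP_A = f(L/D)(ρV²/2) = 386.7 Pa.
Pipe B: V = Q/A = 0.00124/0.009331 = 0.1329 m/s; Re = 5.128e+04; ε/D = 0.0119; Haaland → f = 0.04132; ΔP_B = f(L/D)(ρV²/2) = 28.06 Pa.
ΔP_A/ΔP_B = 386.7/28.06 = 13.8.

ΔP_A/ΔP_B ≈ 13.8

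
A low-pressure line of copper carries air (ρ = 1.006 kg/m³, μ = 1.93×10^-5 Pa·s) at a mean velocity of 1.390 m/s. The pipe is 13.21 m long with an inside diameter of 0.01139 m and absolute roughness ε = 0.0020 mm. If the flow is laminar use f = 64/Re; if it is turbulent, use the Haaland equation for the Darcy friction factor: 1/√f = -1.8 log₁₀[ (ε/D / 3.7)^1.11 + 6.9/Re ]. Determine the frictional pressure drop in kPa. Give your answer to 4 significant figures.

Reynolds number Re = ρVD/μ = 1.006 · 1.39 · 0.01139 / 1.93e-05 = 825.2.
Re < 2300 → laminar flow, so f = 64/Re = 64/825.2 = 0.07755 (the turbulent correlation is not needed).
Darcy-Weisbach: ΔP = f(L/D)(ρV²/2) = 0.07755·(13.21/0.01139)·(1.006·1.39²/2) = 0.07755·1160·0.9718 = 87.41 Pa.
ΔP = 87.41 Pa = 0.08741 kPa.

ΔP ≈ 0.08741 kPa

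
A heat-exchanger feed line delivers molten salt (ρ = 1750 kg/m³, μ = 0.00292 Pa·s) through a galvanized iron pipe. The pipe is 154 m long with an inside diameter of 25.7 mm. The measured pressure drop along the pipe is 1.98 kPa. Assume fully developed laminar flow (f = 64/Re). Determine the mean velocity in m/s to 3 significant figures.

For laminar flow, f = 64/Re with Re = ρVD/μ, so Darcy-Weisbach reduces to ΔP = 32μLV/D². Solving for V: V = ΔP·D²/(32μL) = 1980·(0.0257)²/(32·0.00292·154) = 0.09088 m/s.
Check: Re = ρVD/μ = 1750·0.09088·0.0257/0.00292 = 1400 < 2300, so the laminar assumption holds.

V ≈ 0.0909 m/s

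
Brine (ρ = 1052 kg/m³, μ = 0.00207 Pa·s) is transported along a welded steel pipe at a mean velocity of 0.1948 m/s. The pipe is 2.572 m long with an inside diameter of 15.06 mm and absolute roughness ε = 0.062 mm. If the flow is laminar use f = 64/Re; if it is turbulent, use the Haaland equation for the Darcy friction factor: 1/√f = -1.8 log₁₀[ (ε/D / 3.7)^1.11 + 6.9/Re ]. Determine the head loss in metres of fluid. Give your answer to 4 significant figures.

Reynolds number Re = ρVD/μ = 1052 · 0.1948 · 0.01506 / 0.00207 = 1491.
Re < 2300 → laminar flow, so f = 64/Re = 64/1491 = 0.04293 (the turbulent correlation is not needed).
Darcy-Weisbach: ΔP = f(L/D)(ρV²/2) = 0.04293·(2.572/0.01506)·(1052·0.1948²/2) = 0.04293·170.8·19.96 = 146.3 Pa.
Head loss h_f = ΔP/(ρg) = 146.3/(1052·9.81) = 0.01418 m.

h_f ≈ 0.01418 m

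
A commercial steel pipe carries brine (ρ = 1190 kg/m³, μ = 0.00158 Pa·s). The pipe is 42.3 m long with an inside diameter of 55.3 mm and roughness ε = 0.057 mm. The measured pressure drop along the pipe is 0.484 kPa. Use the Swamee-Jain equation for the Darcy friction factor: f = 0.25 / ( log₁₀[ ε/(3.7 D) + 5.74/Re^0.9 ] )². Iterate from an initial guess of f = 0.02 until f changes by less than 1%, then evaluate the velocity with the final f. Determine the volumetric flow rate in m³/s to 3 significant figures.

Q ≈ 4.16×10^-4 m³/s

Rearranging Darcy-Weisbach: V = √(2·ΔP·D/(f·L·ρ)). With ε/D = 5.7e-05/0.0553 = 0.00103, iterate starting from f = 0.02:
  f = 0.02 → V = √(2·484·0.0553/(0.02·42.3·1190)) = 0.2306 m/s; Re = ρVD/μ = 9604; f → 0.03303
  f = 0.03303 → V = 0.1794 m/s; Re = 7473; f → 0.03515
  f = 0.03515 → V = 0.1739 m/s; Re = 7245; f → 0.03543
Converged (Δf/f < 1%). With the final f = 0.03543: V = √(2·484·0.0553/(0.03543·42.3·1190)) = 0.1733 m/s.
Q = V·A = 0.1733·(π/4·0.0553²) = 0.0004161 m³/s = 4.16×10^-4 m³/s.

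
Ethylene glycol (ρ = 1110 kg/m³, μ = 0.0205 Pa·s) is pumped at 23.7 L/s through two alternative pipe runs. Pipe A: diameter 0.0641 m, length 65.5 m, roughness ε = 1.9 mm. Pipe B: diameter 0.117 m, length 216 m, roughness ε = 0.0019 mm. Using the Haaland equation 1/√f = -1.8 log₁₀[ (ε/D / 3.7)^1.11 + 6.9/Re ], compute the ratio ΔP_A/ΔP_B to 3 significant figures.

Pipe A: V = Q/A = 0.0237/0.003227 = 7.344 m/s; Re = 2.549e+04; ε/D = 0.0296; Haaland → f = 0.05821; ΔP_A = f(L/D)(ρV²/2) = 1.781e+06 Pa.
Pipe B: V = Q/A = 0.0237/0.01075 = 2.204 m/s; Re = 1.397e+04; ε/D = 1.62e-05; Haaland → f = 0.02825; ΔP_B = f(L/D)(ρV²/2) = 1.407e+05 Pa.
ΔP_A/ΔP_B = 1.781e+06/1.407e+05 = 12.7.

ΔP_A/ΔP_B ≈ 12.7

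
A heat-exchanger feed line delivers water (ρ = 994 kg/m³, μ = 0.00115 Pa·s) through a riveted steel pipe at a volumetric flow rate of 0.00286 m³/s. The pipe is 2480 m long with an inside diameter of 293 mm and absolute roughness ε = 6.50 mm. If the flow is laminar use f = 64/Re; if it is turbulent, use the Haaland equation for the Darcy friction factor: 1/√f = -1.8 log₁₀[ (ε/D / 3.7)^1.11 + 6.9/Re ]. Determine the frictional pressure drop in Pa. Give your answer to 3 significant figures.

Cross-sectional area A = πD²/4 = π(0.293)²/4 = 0.06743 m²; mean velocity V = Q/A = 0.00286/0.06743 = 0.04242 m/s.
Reynolds number Re = ρVD/μ = 994 · 0.04242 · 0.293 / 0.00115 = 1.074e+04.
Re > 4000 → turbulent. Relative roughness ε/D = 0.0065/0.293 = 0.0222. Haaland: 1/√f = -1.8 log₁₀[(0.0222/3.7)^1.11 + 6.9/1.074e+04] = -1.8 log₁₀[0.00342 + 0.000642] = 4.305, so f = 0.05395.
Darcy-Weisbach: ΔP = f(L/D)(ρV²/2) = 0.05395·(2480/0.293)·(994·0.04242²/2) = 0.05395·8464·0.8942 = 408.4 Pa.

ΔP ≈ 408 Pa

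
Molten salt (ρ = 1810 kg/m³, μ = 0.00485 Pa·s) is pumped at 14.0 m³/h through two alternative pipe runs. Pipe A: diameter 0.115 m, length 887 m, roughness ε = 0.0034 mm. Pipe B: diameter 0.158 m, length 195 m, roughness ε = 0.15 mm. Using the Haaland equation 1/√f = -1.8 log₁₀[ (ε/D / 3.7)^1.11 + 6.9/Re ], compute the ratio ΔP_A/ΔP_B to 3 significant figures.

ΔP_A/ΔP_B ≈ 19.6

Pipe A: V = Q/A = 0.003889/0.01039 = 0.3744 m/s; Re = 1.607e+04; ε/D = 2.96e-05; Haaland → f = 0.02726; ΔP_A = f(L/D)(ρV²/2) = 2.667e+04 Pa.
Pipe B: V = Q/A = 0.003889/0.01961 = 0.1983 m/s; Re = 1.17e+04; ε/D = 0.000949; Haaland → f = 0.03093; ΔP_B = f(L/D)(ρV²/2) = 1359 Pa.
ΔP_A/ΔP_B = 2.667e+04/1359 = 19.6.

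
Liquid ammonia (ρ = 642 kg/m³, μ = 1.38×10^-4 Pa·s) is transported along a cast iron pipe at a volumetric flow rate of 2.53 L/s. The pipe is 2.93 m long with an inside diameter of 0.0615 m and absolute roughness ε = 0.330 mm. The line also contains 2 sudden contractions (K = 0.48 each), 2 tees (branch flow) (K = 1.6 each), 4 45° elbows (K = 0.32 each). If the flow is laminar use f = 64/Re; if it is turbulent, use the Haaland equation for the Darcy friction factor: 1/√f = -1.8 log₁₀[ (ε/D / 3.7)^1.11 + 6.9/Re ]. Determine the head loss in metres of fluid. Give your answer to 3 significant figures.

h_f ≈ 0.256 m

Q = 2.53 L/s = 2.53/1000 = 0.00253 m³/s.
Cross-sectional area A = πD²/4 = π(0.0615)²/4 = 0.002971 m²; mean velocity V = Q/A = 0.00253/0.002971 = 0.8517 m/s.
Reynolds number Re = ρVD/μ = 642 · 0.8517 · 0.0615 / 0.000138 = 2.437e+05.
Re > 4000 → turbulent. Relative roughness ε/D = 0.00033/0.0615 = 0.00537. Haaland: 1/√f = -1.8 log₁₀[(0.00537/3.7)^1.11 + 6.9/2.437e+05] = -1.8 log₁₀[0.000707 + 2.83e-05] = 5.641, so f = 0.03143.
Total minor-loss coefficient ΣK = 2·0.48 + 2·1.6 + 4·0.32 = 5.44.
ΔP = [f·L/D + ΣK]·(ρV²/2) = [0.03143·2.93/0.0615 + 5.44]·(642·0.8517²/2) = [1.497 + 5.44]·232.8 = 1615 Pa.
Head loss h_f = ΔP/(ρg) = 1615/(642·9.81) = 0.256 m.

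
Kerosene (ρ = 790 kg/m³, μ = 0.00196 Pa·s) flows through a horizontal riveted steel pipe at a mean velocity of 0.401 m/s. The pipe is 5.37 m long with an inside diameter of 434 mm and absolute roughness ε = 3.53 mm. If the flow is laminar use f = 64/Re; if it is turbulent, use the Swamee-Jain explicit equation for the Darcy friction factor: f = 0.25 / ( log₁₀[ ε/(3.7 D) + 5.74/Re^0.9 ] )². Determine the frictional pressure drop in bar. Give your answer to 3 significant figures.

ΔP ≈ 2.88×10^-4 bar

Reynolds number Re = ρVD/μ = 790 · 0.401 · 0.434 / 0.00196 = 7.015e+04.
Re > 4000 → turbulent. Relative roughness ε/D = 0.00353/0.434 = 0.00813. Swamee-Jain: f = 0.25/(log₁₀[0.00813/3.7 + 5.74/7.015e+04^0.9])² = 0.25/(log₁₀[0.0022 + 0.00025])² = 0.25/(-2.611)² = 0.03667.
Darcy-Weisbach: ΔP = f(L/D)(ρV²/2) = 0.03667·(5.37/0.434)·(790·0.401²/2) = 0.03667·12.37·63.52 = 28.82 Pa.
ΔP = 28.82 Pa = 2.88×10^-4 bar.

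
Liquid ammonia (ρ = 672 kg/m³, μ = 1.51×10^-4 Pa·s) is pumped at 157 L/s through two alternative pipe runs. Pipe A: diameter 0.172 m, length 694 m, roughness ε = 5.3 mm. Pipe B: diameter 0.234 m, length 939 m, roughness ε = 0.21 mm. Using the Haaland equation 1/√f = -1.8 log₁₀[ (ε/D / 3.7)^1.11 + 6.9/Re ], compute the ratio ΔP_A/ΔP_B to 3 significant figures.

Pipe A: V = Q/A = 0.157/0.02324 = 6.757 m/s; Re = 5.172e+06; ε/D = 0.0308; Haaland → f = 0.05794; ΔP_A = f(L/D)(ρV²/2) = 3.586e+06 Pa.
Pipe B: V = Q/A = 0.157/0.04301 = 3.651 m/s; Re = 3.802e+06; ε/D = 0.000897; Haaland → f = 0.01924; ΔP_B = f(L/D)(ρV²/2) = 3.458e+05 Pa.
ΔP_A/ΔP_B = 3.586e+06/3.458e+05 = 10.4.

ΔP_A/ΔP_B ≈ 10.4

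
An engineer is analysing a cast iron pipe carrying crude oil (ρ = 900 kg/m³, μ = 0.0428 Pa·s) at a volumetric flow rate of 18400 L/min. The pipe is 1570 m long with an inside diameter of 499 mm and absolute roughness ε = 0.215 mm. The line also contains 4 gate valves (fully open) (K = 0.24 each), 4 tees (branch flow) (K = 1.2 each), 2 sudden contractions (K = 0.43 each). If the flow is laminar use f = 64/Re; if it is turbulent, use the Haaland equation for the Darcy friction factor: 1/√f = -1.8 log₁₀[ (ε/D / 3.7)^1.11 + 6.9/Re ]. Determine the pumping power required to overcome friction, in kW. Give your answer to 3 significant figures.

P ≈ 31.9 kW

Q = 18400 L/min = 18400/60000 = 0.3067 m³/s.
Cross-sectional area A = πD²/4 = π(0.499)²/4 = 0.1956 m²; mean velocity V = Q/A = 0.3067/0.1956 = 1.568 m/s.
Reynolds number Re = ρVD/μ = 900 · 1.568 · 0.499 / 0.0428 = 1.645e+04.
Re > 4000 → turbulent. Relative roughness ε/D = 0.000215/0.499 = 0.000431. Haaland: 1/√f = -1.8 log₁₀[(0.000431/3.7)^1.11 + 6.9/1.645e+04] = -1.8 log₁₀[4.3e-05 + 0.000419] = 6.003, so f = 0.02775.
Total minor-loss coefficient ΣK = 4·0.24 + 4·1.2 + 2·0.43 = 6.62.
ΔP = [f·L/D + ΣK]·(ρV²/2) = [0.02775·1570/0.499 + 6.62]·(900·1.568²/2) = [87.31 + 6.62]·1107 = 1.039e+05 Pa.
Pumping power P = QΔP = 0.3067·1.039e+05 = 31870 W = 31.9 kW.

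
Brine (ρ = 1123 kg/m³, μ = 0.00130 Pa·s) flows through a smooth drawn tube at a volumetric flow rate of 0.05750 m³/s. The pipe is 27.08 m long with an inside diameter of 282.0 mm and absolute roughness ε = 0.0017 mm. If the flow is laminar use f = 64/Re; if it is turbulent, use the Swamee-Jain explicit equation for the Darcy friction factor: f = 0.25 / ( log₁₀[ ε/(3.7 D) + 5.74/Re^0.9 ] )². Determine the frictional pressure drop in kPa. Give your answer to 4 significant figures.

ΔP ≈ 0.6969 kPa

Cross-sectional area A = πD²/4 = π(0.282)²/4 = 0.06246 m²; mean velocity V = Q/A = 0.0575/0.06246 = 0.9206 m/s.
Reynolds number Re = ρVD/μ = 1123 · 0.9206 · 0.282 / 0.0013 = 2.243e+05.
Re > 4000 → turbulent. Relative roughness ε/D = 1.7e-06/0.282 = 6.03e-06. Swamee-Jain: f = 0.25/(log₁₀[6.03e-06/3.7 + 5.74/2.243e+05^0.9])² = 0.25/(log₁₀[1.63e-06 + 8.77e-05])² = 0.25/(-4.049)² = 0.01525.
Darcy-Weisbach: ΔP = f(L/D)(ρV²/2) = 0.01525·(27.08/0.282)·(1123·0.9206²/2) = 0.01525·96.03·475.9 = 696.9 Pa.
ΔP = 696.9 Pa = 0.6969 kPa.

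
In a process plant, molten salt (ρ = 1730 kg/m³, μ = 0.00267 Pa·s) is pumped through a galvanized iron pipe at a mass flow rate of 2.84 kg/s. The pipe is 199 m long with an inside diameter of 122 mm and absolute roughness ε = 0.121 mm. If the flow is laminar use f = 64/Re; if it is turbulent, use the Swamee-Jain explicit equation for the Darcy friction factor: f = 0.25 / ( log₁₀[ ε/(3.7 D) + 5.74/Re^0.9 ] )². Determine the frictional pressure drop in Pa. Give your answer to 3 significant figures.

A = πD²/4 = π(0.122)²/4 = 0.01169 m²; mean velocity V = ṁ/(ρA) = 2.84/(1730 · 0.01169) = 0.1404 m/s.
Reynolds number Re = ρVD/μ = 1730 · 0.1404 · 0.122 / 0.00267 = 1.11e+04.
Re > 4000 → turbulent. Relative roughness ε/D = 0.000121/0.122 = 0.000992. Swamee-Jain: f = 0.25/(log₁₀[0.000992/3.7 + 5.74/1.11e+04^0.9])² = 0.25/(log₁₀[0.000268 + 0.00131])² = 0.25/(-2.801)² = 0.03186.
Darcy-Weisbach: ΔP = f(L/D)(ρV²/2) = 0.03186·(199/0.122)·(1730·0.1404²/2) = 0.03186·1631·17.06 = 886.5 Pa.

ΔP ≈ 887 Pa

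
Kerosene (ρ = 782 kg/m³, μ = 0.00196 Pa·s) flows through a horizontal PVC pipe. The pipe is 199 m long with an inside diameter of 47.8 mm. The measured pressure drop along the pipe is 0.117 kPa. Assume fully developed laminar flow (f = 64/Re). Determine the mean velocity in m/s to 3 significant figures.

For laminar flow, f = 64/Re with Re = ρVD/μ, so Darcy-Weisbach reduces to ΔP = 32μLV/D². Solving for V: V = ΔP·D²/(32μL) = 117·(0.0478)²/(32·0.00196·199) = 0.02142 m/s.
Check: Re = ρVD/μ = 782·0.02142·0.0478/0.00196 = 408.5 < 2300, so the laminar assumption holds.

V ≈ 0.0214 m/s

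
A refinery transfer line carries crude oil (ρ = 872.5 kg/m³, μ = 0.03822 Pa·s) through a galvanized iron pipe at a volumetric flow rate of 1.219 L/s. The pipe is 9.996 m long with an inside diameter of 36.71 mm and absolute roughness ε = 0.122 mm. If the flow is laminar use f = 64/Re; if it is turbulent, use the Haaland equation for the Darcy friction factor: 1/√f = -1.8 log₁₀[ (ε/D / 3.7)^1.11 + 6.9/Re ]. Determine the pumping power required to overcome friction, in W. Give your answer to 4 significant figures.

Q = 1.219 L/s = 1.219/1000 = 0.001219 m³/s.
Cross-sectional area A = πD²/4 = π(0.03671)²/4 = 0.001058 m²; mean velocity V = Q/A = 0.001219/0.001058 = 1.152 m/s.
Reynolds number Re = ρVD/μ = 872.5 · 1.152 · 0.03671 / 0.0382 = 965.2.
Re < 2300 → laminar flow, so f = 64/Re = 64/965.2 = 0.06631 (the turbulent correlation is not needed).
Darcy-Weisbach: ΔP = f(L/D)(ρV²/2) = 0.06631·(9.996/0.03671)·(872.5·1.152²/2) = 0.06631·272.3·578.7 = 1.045e+04 Pa.
Pumping power P = QΔP = 0.001219·1.045e+04 = 12.736 W = 12.74 W.

P ≈ 12.74 W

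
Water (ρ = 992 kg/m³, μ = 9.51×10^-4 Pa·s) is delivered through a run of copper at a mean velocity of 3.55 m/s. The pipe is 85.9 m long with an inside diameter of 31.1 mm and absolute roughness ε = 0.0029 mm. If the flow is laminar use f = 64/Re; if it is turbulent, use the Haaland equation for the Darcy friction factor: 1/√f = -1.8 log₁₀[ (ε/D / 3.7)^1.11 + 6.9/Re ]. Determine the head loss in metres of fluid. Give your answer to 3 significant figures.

Reynolds number Re = ρVD/μ = 992 · 3.55 · 0.0311 / 0.000951 = 1.152e+05.
Re > 4000 → turbulent. Relative roughness ε/D = 2.9e-06/0.0311 = 9.32e-05. Haaland: 1/√f = -1.8 log₁₀[(9.32e-05/3.7)^1.11 + 6.9/1.152e+05] = -1.8 log₁₀[7.86e-06 + 5.99e-05] = 7.504, so f = 0.01776.
Darcy-Weisbach: ΔP = f(L/D)(ρV²/2) = 0.01776·(85.9/0.0311)·(992·3.55²/2) = 0.01776·2762·6251 = 3.066e+05 Pa.
Head loss h_f = ΔP/(ρg) = 3.066e+05/(992·9.81) = 31.5 m.

h_f ≈ 31.5 m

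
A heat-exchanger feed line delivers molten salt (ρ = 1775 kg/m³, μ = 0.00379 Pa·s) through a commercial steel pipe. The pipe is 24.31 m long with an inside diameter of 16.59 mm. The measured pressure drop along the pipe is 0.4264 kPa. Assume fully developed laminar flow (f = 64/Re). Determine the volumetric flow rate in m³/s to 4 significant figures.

Q ≈ 8.604×10^-6 m³/s

For laminar flow, f = 64/Re with Re = ρVD/μ, so Darcy-Weisbach reduces to ΔP = 32μLV/D². Solving for V: V = ΔP·D²/(32μL) = 426.4·(0.01659)²/(32·0.00379·24.31) = 0.0398 m/s.
Check: Re = ρVD/μ = 1775·0.0398·0.01659/0.00379 = 309.3 < 2300, so the laminar assumption holds.
Q = V·A = 0.0398·(π/4·0.01659²) = 8.604e-06 m³/s = 8.604×10^-6 m³/s.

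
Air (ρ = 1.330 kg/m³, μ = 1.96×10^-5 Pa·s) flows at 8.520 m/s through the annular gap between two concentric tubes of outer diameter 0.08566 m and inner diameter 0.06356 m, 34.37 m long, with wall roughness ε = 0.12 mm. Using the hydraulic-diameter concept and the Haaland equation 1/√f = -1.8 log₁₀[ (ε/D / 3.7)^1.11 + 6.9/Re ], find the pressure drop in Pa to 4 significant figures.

Hydraulic diameter D_h = 4A/P = D_o - D_i = 0.08566 - 0.06356 = 0.0221 m.
Re = ρVD_h/μ = 1.33·8.52·0.0221/1.96e-05 = 1.278e+04.
ε/D_h = 0.00012/0.0221 = 0.00543; Haaland gives 1/√f = -1.8 log₁₀[0.000716+0.00054] = 5.222, so f = 0.03667.
ΔP = f(L/D_h)(ρV²/2) = 0.03667·34.37/0.0221·48.27 = 2753 Pa.

ΔP ≈ 2753 Pa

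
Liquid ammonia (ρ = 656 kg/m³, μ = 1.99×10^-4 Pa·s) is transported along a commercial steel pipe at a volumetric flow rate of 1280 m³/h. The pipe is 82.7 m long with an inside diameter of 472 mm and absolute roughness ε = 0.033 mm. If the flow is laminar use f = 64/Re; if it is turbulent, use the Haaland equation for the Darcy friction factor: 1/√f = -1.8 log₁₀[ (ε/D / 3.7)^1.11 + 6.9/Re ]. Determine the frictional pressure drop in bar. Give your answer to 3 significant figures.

Q = 1280 m³/h = 1280/3600 = 0.3556 m³/s.
Cross-sectional area A = πD²/4 = π(0.472)²/4 = 0.175 m²; mean velocity V = Q/A = 0.3556/0.175 = 2.032 m/s.
Reynolds number Re = ρVD/μ = 656 · 2.032 · 0.472 / 0.000199 = 3.162e+06.
Re > 4000 → turbulent. Relative roughness ε/D = 3.3e-05/0.472 = 6.99e-05. Haaland: 1/√f = -1.8 log₁₀[(6.99e-05/3.7)^1.11 + 6.9/3.162e+06] = -1.8 log₁₀[5.71e-06 + 2.18e-06] = 9.185, so f = 0.01185.
Darcy-Weisbach: ΔP = f(L/D)(ρV²/2) = 0.01185·(82.7/0.472)·(656·2.032²/2) = 0.01185·175.2·1354 = 2813 Pa.
ΔP = 2813 Pa = 0.0281 bar.

ΔP ≈ 0.0281 bar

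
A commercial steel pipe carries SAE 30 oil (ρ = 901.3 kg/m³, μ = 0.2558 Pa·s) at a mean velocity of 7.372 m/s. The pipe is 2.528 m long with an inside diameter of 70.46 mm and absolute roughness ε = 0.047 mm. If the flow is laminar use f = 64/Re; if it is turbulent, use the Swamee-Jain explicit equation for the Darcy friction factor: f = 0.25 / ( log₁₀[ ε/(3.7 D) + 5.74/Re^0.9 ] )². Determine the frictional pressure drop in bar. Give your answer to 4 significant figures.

ΔP ≈ 0.3073 bar

Reynolds number Re = ρVD/μ = 901.3 · 7.372 · 0.07046 / 0.256 = 1830.
Re < 2300 → laminar flow, so f = 64/Re = 64/1830 = 0.03497 (the turbulent correlation is not needed).
Darcy-Weisbach: ΔP = f(L/D)(ρV²/2) = 0.03497·(2.528/0.07046)·(901.3·7.372²/2) = 0.03497·35.88·2.449e+04 = 3.073e+04 Pa.
ΔP = 3.073e+04 Pa = 0.3073 bar.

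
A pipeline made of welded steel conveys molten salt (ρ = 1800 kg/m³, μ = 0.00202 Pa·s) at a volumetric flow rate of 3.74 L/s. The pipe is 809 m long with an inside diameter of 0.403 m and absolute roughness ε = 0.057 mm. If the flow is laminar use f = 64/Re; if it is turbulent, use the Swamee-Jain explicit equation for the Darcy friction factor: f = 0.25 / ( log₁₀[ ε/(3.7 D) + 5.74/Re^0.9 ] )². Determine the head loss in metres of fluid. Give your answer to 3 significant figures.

Q = 3.74 L/s = 3.74/1000 = 0.00374 m³/s.
Cross-sectional area A = πD²/4 = π(0.403)²/4 = 0.1276 m²; mean velocity V = Q/A = 0.00374/0.1276 = 0.02932 m/s.
Reynolds number Re = ρVD/μ = 1800 · 0.02932 · 0.403 / 0.00202 = 1.053e+04.
Re > 4000 → turbulent. Relative roughness ε/D = 5.7e-05/0.403 = 0.000141. Swamee-Jain: f = 0.25/(log₁₀[0.000141/3.7 + 5.74/1.053e+04^0.9])² = 0.25/(log₁₀[3.82e-05 + 0.00138])² = 0.25/(-2.849)² = 0.03079.
Darcy-Weisbach: ΔP = f(L/D)(ρV²/2) = 0.03079·(809/0.403)·(1800·0.02932²/2) = 0.03079·2007·0.7737 = 47.83 Pa.
Head loss h_f = ΔP/(ρg) = 47.83/(1800·9.81) = 0.00271 m.

h_f ≈ 0.00271 m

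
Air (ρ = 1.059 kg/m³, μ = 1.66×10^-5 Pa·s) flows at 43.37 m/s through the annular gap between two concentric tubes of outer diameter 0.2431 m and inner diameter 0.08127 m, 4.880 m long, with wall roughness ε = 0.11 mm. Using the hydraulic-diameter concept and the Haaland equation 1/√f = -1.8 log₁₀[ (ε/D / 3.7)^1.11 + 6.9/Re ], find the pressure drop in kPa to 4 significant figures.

ΔP ≈ 0.5618 kPa

Hydraulic diameter D_h = 4A/P = D_o - D_i = 0.2431 - 0.08127 = 0.1618 m.
Re = ρVD_h/μ = 1.059·43.37·0.1618/1.66e-05 = 4.478e+05.
ε/D_h = 0.00011/0.1618 = 0.00068; Haaland gives 1/√f = -1.8 log₁₀[7.13e-05+1.54e-05] = 7.311, so f = 0.01871.
ΔP = f(L/D_h)(ρV²/2) = 0.01871·4.88/0.1618·996 = 561.8 Pa.
ΔP = 0.5618 kPa.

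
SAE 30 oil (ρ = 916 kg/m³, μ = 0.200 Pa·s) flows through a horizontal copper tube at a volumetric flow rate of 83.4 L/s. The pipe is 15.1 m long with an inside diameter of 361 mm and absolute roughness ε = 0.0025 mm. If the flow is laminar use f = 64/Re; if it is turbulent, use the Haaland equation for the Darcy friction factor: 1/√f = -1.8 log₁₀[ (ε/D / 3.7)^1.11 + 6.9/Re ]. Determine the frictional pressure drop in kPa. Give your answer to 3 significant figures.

Q = 83.4 L/s = 83.4/1000 = 0.0834 m³/s.
Cross-sectional area A = πD²/4 = π(0.361)²/4 = 0.1024 m²; mean velocity V = Q/A = 0.0834/0.1024 = 0.8148 m/s.
Reynolds number Re = ρVD/μ = 916 · 0.8148 · 0.361 / 0.2 = 1347.
Re < 2300 → laminar flow, so f = 64/Re = 64/1347 = 0.04751 (the turbulent correlation is not needed).
Darcy-Weisbach: ΔP = f(L/D)(ρV²/2) = 0.04751·(15.1/0.361)·(916·0.8148²/2) = 0.04751·41.83·304.1 = 604.2 Pa.
ΔP = 604.2 Pa = 0.604 kPa.

ΔP ≈ 0.604 kPa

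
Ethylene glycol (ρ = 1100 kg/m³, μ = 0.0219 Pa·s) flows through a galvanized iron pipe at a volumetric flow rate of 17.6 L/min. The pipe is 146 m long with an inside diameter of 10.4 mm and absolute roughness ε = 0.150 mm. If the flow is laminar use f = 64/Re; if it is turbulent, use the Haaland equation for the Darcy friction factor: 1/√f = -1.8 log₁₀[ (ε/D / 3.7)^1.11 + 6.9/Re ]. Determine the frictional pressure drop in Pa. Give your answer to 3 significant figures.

ΔP ≈ 3.27×10^6 Pa

Q = 17.6 L/min = 17.6/60000 = 0.0002933 m³/s.
Cross-sectional area A = πD²/4 = π(0.0104)²/4 = 8.495e-05 m²; mean velocity V = Q/A = 0.0002933/8.495e-05 = 3.453 m/s.
Reynolds number Re = ρVD/μ = 1100 · 3.453 · 0.0104 / 0.0219 = 1804.
Re < 2300 → laminar flow, so f = 64/Re = 64/1804 = 0.03548 (the turbulent correlation is not needed).
Darcy-Weisbach: ΔP = f(L/D)(ρV²/2) = 0.03548·(146/0.0104)·(1100·3.453²/2) = 0.03548·1.404e+04·6558 = 3.267e+06 Pa.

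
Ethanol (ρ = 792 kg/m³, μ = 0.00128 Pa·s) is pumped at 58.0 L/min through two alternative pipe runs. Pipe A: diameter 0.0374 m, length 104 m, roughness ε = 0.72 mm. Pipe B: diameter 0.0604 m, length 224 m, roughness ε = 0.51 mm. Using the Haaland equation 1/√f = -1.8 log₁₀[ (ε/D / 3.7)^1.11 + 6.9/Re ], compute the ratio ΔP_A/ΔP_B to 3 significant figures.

Pipe A: V = Q/A = 0.0009667/0.001099 = 0.8799 m/s; Re = 2.036e+04; ε/D = 0.0193; Haaland → f = 0.04989; ΔP_A = f(L/D)(ρV²/2) = 4.254e+04 Pa.
Pipe B: V = Q/A = 0.0009667/0.002865 = 0.3374 m/s; Re = 1.261e+04; ε/D = 0.00844; Haaland → f = 0.04036; ΔP_B = f(L/D)(ρV²/2) = 6746 Pa.
ΔP_A/ΔP_B = 4.254e+04/6746 = 6.31.

ΔP_A/ΔP_B ≈ 6.31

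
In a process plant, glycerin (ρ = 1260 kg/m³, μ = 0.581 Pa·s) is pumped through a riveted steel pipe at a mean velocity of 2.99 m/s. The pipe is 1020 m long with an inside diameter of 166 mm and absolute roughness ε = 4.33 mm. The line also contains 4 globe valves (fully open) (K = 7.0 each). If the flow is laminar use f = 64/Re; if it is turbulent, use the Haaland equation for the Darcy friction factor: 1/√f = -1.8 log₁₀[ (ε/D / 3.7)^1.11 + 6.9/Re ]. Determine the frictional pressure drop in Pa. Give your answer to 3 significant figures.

ΔP ≈ 2.22×10^6 Pa

Reynolds number Re = ρVD/μ = 1260 · 2.99 · 0.166 / 0.581 = 1076.
Re < 2300 → laminar flow, so f = 64/Re = 64/1076 = 0.05946 (the turbulent correlation is not needed).
Total minor-loss coefficient ΣK = 4·7 = 28.
ΔP = [f·L/D + ΣK]·(ρV²/2) = [0.05946·1020/0.166 + 28]·(1260·2.99²/2) = [365.3 + 28]·5632 = 2.215e+06 Pa.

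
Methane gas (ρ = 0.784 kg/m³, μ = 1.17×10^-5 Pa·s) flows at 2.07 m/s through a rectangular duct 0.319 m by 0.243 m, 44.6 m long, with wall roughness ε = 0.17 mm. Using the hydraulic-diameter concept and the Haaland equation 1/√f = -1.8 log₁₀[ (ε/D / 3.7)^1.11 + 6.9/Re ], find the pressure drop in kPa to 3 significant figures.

ΔP ≈ 0.00642 kPa

Hydraulic diameter D_h = 4A/P = 4·(0.319·0.243)/(2·(0.319+0.243)) = 0.3101/1.124 = 0.2759 m.
Re = ρVD_h/μ = 0.784·2.07·0.2759/1.17e-05 = 3.826e+04.
ε/D_h = 0.00017/0.2759 = 0.000616; Haaland gives 1/√f = -1.8 log₁₀[6.4e-05+0.00018] = 6.502, so f = 0.02366.
ΔP = f(L/D_h)(ρV²/2) = 0.02366·44.6/0.2759·1.68 = 6.424 Pa.
ΔP = 0.00642 kPa.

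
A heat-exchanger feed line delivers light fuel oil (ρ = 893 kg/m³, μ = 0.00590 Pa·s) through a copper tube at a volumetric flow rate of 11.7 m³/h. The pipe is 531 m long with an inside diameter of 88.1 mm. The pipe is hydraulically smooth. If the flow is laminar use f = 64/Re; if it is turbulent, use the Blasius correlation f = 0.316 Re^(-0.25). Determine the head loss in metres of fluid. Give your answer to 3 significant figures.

Q = 11.7 m³/h = 11.7/3600 = 0.00325 m³/s.
Cross-sectional area A = πD²/4 = π(0.0881)²/4 = 0.006096 m²; mean velocity V = Q/A = 0.00325/0.006096 = 0.5331 m/s.
Reynolds number Re = ρVD/μ = 893 · 0.5331 · 0.0881 / 0.0059 = 7109.
Re > 4000 → turbulent. Smooth-pipe (Blasius): f = 0.316 Re^(-0.25) = 0.316/(7109)^0.25 = 0.03441.
Darcy-Weisbach: ΔP = f(L/D)(ρV²/2) = 0.03441·(531/0.0881)·(893·0.5331²/2) = 0.03441·6027·126.9 = 2.632e+04 Pa.
Head loss h_f = ΔP/(ρg) = 2.632e+04/(893·9.81) = 3.00 m.

h_f ≈ 3.00 m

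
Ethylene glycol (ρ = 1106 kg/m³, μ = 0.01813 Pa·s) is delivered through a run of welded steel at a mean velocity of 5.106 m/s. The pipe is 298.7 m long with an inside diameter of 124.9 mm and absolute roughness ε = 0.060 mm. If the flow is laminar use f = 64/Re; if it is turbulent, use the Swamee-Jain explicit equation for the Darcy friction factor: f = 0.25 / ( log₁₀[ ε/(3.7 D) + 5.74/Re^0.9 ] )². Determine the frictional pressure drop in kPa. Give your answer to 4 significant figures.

ΔP ≈ 813.0 kPa

Reynolds number Re = ρVD/μ = 1106 · 5.106 · 0.1249 / 0.0181 = 3.89e+04.
Re > 4000 → turbulent. Relative roughness ε/D = 6e-05/0.1249 = 0.00048. Swamee-Jain: f = 0.25/(log₁₀[0.00048/3.7 + 5.74/3.89e+04^0.9])² = 0.25/(log₁₀[0.00013 + 0.000425])² = 0.25/(-3.256)² = 0.02358.
Darcy-Weisbach: ΔP = f(L/D)(ρV²/2) = 0.02358·(298.7/0.1249)·(1106·5.106²/2) = 0.02358·2392·1.442e+04 = 8.13e+05 Pa.
ΔP = 8.13e+05 Pa = 813.0 kPa.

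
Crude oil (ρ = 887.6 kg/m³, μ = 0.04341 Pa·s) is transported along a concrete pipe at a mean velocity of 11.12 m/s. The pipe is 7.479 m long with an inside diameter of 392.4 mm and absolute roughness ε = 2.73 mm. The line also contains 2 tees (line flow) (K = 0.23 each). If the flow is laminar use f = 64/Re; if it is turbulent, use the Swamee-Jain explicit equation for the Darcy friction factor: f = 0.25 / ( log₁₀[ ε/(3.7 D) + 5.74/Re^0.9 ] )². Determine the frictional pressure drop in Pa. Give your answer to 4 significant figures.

Reynolds number Re = ρVD/μ = 887.6 · 11.12 · 0.3924 / 0.0434 = 8.922e+04.
Re > 4000 → turbulent. Relative roughness ε/D = 0.00273/0.3924 = 0.00696. Swamee-Jain: f = 0.25/(log₁₀[0.00696/3.7 + 5.74/8.922e+04^0.9])² = 0.25/(log₁₀[0.00188 + 0.000201])² = 0.25/(-2.682)² = 0.03476.
Total minor-loss coefficient ΣK = 2·0.23 = 0.46.
ΔP = [f·L/D + ΣK]·(ρV²/2) = [0.03476·7.479/0.3924 + 0.46]·(887.6·11.12²/2) = [0.6626 + 0.46]·5.488e+04 = 6.161e+04 Pa.

ΔP ≈ 61610 Pa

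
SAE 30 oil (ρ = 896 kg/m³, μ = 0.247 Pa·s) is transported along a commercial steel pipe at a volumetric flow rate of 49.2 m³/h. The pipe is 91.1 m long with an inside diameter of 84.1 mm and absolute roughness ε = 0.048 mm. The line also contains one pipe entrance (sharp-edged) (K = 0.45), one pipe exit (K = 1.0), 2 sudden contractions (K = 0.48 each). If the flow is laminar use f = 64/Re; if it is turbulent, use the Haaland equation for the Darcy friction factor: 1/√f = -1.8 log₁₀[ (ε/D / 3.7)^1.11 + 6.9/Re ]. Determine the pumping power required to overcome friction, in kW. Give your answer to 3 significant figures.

P ≈ 3.51 kW

Q = 49.2 m³/h = 49.2/3600 = 0.01367 m³/s.
Cross-sectional area A = πD²/4 = π(0.0841)²/4 = 0.005555 m²; mean velocity V = Q/A = 0.01367/0.005555 = 2.46 m/s.
Reynolds number Re = ρVD/μ = 896 · 2.46 · 0.0841 / 0.247 = 750.6.
Re < 2300 → laminar flow, so f = 64/Re = 64/750.6 = 0.08527 (the turbulent correlation is not needed).
Total minor-loss coefficient ΣK = 1·0.45 + 1·1 + 2·0.48 = 2.41.
ΔP = [f·L/D + ΣK]·(ρV²/2) = [0.08527·91.1/0.0841 + 2.41]·(896·2.46²/2) = [92.37 + 2.41]·2712 = 2.57e+05 Pa.
Pumping power P = QΔP = 0.01367·2.57e+05 = 3512 W = 3.51 kW.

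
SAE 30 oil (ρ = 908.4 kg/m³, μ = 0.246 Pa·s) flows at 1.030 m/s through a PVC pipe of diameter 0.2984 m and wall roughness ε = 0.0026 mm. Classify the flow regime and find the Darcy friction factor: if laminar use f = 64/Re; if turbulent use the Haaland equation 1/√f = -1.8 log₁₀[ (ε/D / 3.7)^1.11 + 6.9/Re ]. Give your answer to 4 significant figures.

Re = ρVD/μ = 908.4·1.03·0.2984/0.246 = 1135.
Re < 2300 → laminar, so f = 64/Re = 0.05639 (roughness is irrelevant in laminar flow).

f ≈ 0.05639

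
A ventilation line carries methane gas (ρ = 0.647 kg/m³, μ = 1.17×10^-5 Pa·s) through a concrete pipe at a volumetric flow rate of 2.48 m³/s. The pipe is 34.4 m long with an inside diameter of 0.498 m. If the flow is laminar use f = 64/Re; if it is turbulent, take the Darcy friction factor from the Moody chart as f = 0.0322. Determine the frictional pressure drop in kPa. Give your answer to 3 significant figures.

ΔP ≈ 0.117 kPa

Cross-sectional area A = πD²/4 = π(0.498)²/4 = 0.1948 m²; mean velocity V = Q/A = 2.48/0.1948 = 12.73 m/s.
Reynolds number Re = ρVD/μ = 0.647 · 12.73 · 0.498 / 1.17e-05 = 3.506e+05.
Re > 4000 → turbulent; use the Moody-chart value f = 0.0322.
Darcy-Weisbach: ΔP = f(L/D)(ρV²/2) = 0.0322·(34.4/0.498)·(0.647·12.73²/2) = 0.0322·69.08·52.44 = 116.6 Pa.
ΔP = 116.6 Pa = 0.117 kPa.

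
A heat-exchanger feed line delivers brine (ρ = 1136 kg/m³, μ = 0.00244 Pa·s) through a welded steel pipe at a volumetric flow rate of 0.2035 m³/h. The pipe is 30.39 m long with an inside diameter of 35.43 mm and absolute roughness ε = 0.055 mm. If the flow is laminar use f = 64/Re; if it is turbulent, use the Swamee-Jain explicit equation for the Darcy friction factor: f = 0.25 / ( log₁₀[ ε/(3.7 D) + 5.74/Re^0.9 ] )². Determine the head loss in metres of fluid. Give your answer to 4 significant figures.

Q = 0.2035 m³/h = 0.2035/3600 = 5.653e-05 m³/s.
Cross-sectional area A = πD²/4 = π(0.03543)²/4 = 0.0009859 m²; mean velocity V = Q/A = 5.653e-05/0.0009859 = 0.05734 m/s.
Reynolds number Re = ρVD/μ = 1136 · 0.05734 · 0.03543 / 0.00244 = 945.8.
Re < 2300 → laminar flow, so f = 64/Re = 64/945.8 = 0.06767 (the turbulent correlation is not needed).
Darcy-Weisbach: ΔP = f(L/D)(ρV²/2) = 0.06767·(30.39/0.03543)·(1136·0.05734²/2) = 0.06767·857.7·1.867 = 108.4 Pa.
Head loss h_f = ΔP/(ρg) = 108.4/(1136·9.81) = 0.009725 m.

h_f ≈ 0.009725 m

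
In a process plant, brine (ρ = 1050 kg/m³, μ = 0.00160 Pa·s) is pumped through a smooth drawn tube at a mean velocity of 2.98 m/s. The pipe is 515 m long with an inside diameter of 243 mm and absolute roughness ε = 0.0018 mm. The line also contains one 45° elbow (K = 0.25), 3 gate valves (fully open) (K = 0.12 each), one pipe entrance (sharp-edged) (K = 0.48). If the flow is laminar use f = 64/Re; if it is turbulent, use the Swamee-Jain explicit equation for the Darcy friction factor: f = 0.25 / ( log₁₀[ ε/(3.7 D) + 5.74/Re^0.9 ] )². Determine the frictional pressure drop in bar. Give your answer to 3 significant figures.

ΔP ≈ 1.37 bar

Reynolds number Re = ρVD/μ = 1050 · 2.98 · 0.243 / 0.0016 = 4.752e+05.
Re > 4000 → turbulent. Relative roughness ε/D = 1.8e-06/0.243 = 7.41e-06. Swamee-Jain: f = 0.25/(log₁₀[7.41e-06/3.7 + 5.74/4.752e+05^0.9])² = 0.25/(log₁₀[2e-06 + 4.46e-05])² = 0.25/(-4.331)² = 0.01333.
Total minor-loss coefficient ΣK = 1·0.25 + 3·0.12 + 1·0.48 = 1.09.
ΔP = [f·L/D + ΣK]·(ρV²/2) = [0.01333·515/0.243 + 1.09]·(1050·2.98²/2) = [28.24 + 1.09]·4662 = 1.368e+05 Pa.
ΔP = 1.368e+05 Pa = 1.37 bar.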